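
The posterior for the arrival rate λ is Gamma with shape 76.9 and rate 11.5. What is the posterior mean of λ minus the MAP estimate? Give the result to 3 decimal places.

0.087

Mode = (α−1)/β = 75.9/11.5 = 6.600.
Mean = α/β = 76.9/11.5 = 6.687.
Difference = 6.687 − 6.600 = 0.087.
Mean > mode: the posterior has a right tail.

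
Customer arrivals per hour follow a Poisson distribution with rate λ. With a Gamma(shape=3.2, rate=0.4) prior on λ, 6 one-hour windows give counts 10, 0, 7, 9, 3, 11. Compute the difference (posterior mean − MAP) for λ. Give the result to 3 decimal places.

0.156

Σ counts = 40. Posterior: Gamma(shape = 3.2+40 = 43.2, rate = 0.4+6 = 6.4).
Mode = (α−1)/β = 42.2/6.4 = 6.594.
Mean = α/β = 43.2/6.4 = 6.750.
Difference = 6.750 − 6.594 = 0.156.
Mean > mode: the posterior has a right tail.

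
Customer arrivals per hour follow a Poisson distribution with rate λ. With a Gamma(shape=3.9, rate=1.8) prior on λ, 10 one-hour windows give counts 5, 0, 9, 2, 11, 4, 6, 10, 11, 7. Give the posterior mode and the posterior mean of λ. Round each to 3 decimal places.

Σ counts = 65. Posterior: Gamma(shape = 3.9+65 = 68.9, rate = 1.8+10 = 11.8).
Mode = (α−1)/β = 67.9/11.8 = 5.754.
Mean = α/β = 68.9/11.8 = 5.839.
The mean is pulled above the mode by the posterior's right skew.

MAP: 5.754. Posterior mean: 5.839.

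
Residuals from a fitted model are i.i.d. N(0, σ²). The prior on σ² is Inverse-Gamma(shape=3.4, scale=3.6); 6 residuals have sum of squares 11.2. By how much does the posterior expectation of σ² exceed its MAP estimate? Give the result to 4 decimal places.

Posterior: Inverse-Gamma(shape = 3.4+6/2 = 6.4, scale = 3.6+11.2/2 = 9.2).
Mode = β/(α+1) = 9.2/7.4 = 1.2432.
Mean = β/(α−1) = 9.2/5.4 = 1.7037.
Difference = 1.7037 − 1.2432 = 0.4605.

0.4605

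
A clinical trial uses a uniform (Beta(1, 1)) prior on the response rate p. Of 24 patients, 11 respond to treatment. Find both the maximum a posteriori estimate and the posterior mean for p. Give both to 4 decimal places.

maximum a posteriori estimate = 0.4583, posterior mean = 0.4615

Posterior: Beta(1+11, 1+13) = Beta(12, 14).
Mode = (12−1)/(12+14−2) = 11/24 = 0.4583.
With a flat prior the MAP equals the MLE, 11/24.
Mean = 12/(12+14) = 12/26 = 0.4615.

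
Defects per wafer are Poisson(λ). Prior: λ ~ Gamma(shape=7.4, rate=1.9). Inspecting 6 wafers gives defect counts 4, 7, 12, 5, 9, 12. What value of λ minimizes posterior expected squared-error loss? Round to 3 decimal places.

Σ counts = 49. Posterior: Gamma(shape = 7.4+49 = 56.4, rate = 1.9+6 = 7.9).
Mode = (α−1)/β = 55.4/7.9 = 7.013.
Mean = α/β = 56.4/7.9 = 7.139.
Squared-error loss ⇒ the optimal estimator is the posterior mean.

7.139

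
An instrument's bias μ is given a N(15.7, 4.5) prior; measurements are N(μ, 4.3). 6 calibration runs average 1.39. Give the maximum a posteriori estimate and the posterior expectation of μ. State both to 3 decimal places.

μ_MAP = 3.356, E[μ|data] = 3.356

Posterior for μ is Normal. Precision-weighted mean: (1/4.5·15.7 + 6/4.3·1.39) / (1/4.5 + 6/4.3) = 3.356.
A Normal posterior is symmetric, so mode = mean.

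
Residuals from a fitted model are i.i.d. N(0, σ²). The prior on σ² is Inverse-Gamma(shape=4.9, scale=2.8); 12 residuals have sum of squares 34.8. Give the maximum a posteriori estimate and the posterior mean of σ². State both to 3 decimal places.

MAP = 1.697, posterior mean = 2.040

Posterior: Inverse-Gamma(shape = 4.9+12/2 = 10.9, scale = 2.8+34.8/2 = 20.2).
Mode = β/(α+1) = 20.2/11.9 = 1.697.
Mean = β/(α−1) = 20.2/9.9 = 2.040.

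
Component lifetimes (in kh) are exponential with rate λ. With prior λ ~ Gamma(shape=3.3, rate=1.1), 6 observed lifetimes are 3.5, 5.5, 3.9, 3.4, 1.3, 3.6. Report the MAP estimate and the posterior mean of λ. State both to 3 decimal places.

MAP = 0.372; posterior mean = 0.417

Σ times = 21.2. Posterior: Gamma(shape = 3.3+6 = 9.3, rate = 1.1+21.2 = 22.3).
Mode = (α−1)/β = 8.3/22.3 = 0.372.
Mean = α/β = 9.3/22.3 = 0.417.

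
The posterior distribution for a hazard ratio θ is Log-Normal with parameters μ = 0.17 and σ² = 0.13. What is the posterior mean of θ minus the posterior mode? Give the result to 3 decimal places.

0.224

Mode = exp(μ − σ²) = exp(0.04) = 1.041.
Mean = exp(μ + σ²/2) = exp(0.235) = 1.265.
Difference = 1.265 − 1.041 = 0.224.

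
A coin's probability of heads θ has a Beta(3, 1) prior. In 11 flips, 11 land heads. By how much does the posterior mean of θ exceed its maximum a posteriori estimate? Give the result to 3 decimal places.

Posterior: Beta(3+11, 1+0) = Beta(14, 1).
Since β = 1 ≤ 1 and α > 1, the Beta density is monotone increasing on [0,1]; the mode is at 1.
Mean = 14/(14+1) = 0.933.
Difference = 0.933 − 1.000 = -0.067.

-0.067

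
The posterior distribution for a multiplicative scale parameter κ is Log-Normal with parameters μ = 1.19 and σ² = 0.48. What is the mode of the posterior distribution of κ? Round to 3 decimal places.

2.034

Mode = exp(μ − σ²) = exp(0.71) = 2.034.
Mean = exp(μ + σ²/2) = exp(1.430) = 4.179.
This is the posterior mode — the MAP estimate.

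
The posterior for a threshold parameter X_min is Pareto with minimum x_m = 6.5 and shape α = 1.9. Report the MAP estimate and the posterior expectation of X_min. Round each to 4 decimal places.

The Pareto density is strictly decreasing on [x_m, ∞), so the mode is x_m = 6.5000.
Mean = α·x_m/(α−1) = 1.9·6.5/0.9 = 13.7222.

MAP estimate = 6.5000, posterior expectation = 13.7222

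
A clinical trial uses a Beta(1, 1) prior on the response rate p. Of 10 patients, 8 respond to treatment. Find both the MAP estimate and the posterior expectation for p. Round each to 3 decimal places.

Posterior: Beta(1+8, 1+2) = Beta(9, 3).
Mode = (9−1)/(9+3−2) = 8/10 = 0.800.
With a flat prior the MAP equals the MLE, 8/10.
Mean = 9/(9+3) = 9/12 = 0.750.
Left-skewed posterior ⇒ mean < mode.

MAP = 0.800; posterior mean = 0.750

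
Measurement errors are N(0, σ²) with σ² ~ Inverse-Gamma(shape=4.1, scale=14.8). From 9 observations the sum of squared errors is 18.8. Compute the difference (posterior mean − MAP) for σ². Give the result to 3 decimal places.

Posterior: Inverse-Gamma(shape = 4.1+9/2 = 8.6, scale = 14.8+18.8/2 = 24.2).
Mode = β/(α+1) = 24.2/9.6 = 2.521.
Mean = β/(α−1) = 24.2/7.6 = 3.184.
Difference = 3.184 − 2.521 = 0.663.

0.663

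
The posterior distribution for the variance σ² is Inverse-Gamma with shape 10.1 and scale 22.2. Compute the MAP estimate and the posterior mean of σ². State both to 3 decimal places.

Mode = β/(α+1) = 22.2/11.1 = 2.000.
Mean = β/(α−1) = 22.2/9.1 = 2.440.

σ²_MAP = 2.000, E[σ²|data] = 2.440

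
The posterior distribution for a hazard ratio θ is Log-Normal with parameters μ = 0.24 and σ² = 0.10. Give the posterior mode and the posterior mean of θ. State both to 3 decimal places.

MAP = 1.150, posterior mean = 1.336

Mode = exp(μ − σ²) = exp(0.14) = 1.150.
Mean = exp(μ + σ²/2) = exp(0.290) = 1.336.
Right-skewed posterior ⇒ mode < mean.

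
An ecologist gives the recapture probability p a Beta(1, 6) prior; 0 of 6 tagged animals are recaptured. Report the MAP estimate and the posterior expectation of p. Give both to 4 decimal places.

MAP estimate = 0.0000, posterior expectation = 0.0769

Posterior: Beta(1+0, 6+6) = Beta(1, 12).
Since α = 1 ≤ 1 and β > 1, the Beta density is monotone decreasing on [0,1]; the mode is at 0.
Mean = 1/(1+12) = 0.0769.
The posterior is right-skewed, so the mean exceeds the mode.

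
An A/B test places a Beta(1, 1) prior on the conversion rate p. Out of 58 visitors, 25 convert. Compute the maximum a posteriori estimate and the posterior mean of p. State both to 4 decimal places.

MAP: 0.4310. Posterior mean: 0.4333.

Posterior: Beta(1+25, 1+33) = Beta(26, 34).
Mode = (26−1)/(26+34−2) = 25/58 = 0.4310.
Mean = 26/(26+34) = 26/60 = 0.4333.
The mean is pulled above the mode by the posterior's right skew.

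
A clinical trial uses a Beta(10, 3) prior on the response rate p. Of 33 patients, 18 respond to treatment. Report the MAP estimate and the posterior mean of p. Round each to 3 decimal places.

Posterior: Beta(10+18, 3+15) = Beta(28, 18).
Mode = (28−1)/(28+18−2) = 27/44 = 0.614.
Mean = 28/(28+18) = 28/46 = 0.609.
The posterior is left-skewed, so the mode exceeds the mean.

MAP: 0.614. Posterior mean: 0.609.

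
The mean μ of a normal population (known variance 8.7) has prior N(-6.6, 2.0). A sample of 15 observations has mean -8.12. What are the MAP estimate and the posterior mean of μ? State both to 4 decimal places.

Posterior for μ is Normal. Precision-weighted mean: (1/2.0·-6.6 + 15/8.7·-8.12) / (1/2.0 + 15/8.7) = -7.7783.
A Normal posterior is symmetric, so mode = mean.

μ_MAP = -7.7783, E[μ|data] = -7.7783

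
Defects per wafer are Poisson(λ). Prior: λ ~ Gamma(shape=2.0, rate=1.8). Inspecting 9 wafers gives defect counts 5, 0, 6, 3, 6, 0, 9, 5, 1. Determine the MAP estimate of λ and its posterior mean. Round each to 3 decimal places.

MAP estimate = 3.333, posterior mean = 3.426

Σ counts = 35. Posterior: Gamma(shape = 2.0+35 = 37.0, rate = 1.8+9 = 10.8).
Mode = (α−1)/β = 36.0/10.8 = 3.333.
Mean = α/β = 37.0/10.8 = 3.426.
The posterior is right-skewed, so the mean exceeds the mode.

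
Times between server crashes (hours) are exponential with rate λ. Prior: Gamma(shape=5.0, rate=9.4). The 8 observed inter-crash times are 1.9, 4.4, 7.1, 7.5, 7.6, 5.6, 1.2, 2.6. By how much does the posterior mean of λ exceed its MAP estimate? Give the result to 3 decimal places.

0.021

Σ times = 37.9. Posterior: Gamma(shape = 5.0+8 = 13.0, rate = 9.4+37.9 = 47.3).
Mode = (α−1)/β = 12.0/47.3 = 0.254.
Mean = α/β = 13.0/47.3 = 0.275.
Difference = 0.275 − 0.254 = 0.021.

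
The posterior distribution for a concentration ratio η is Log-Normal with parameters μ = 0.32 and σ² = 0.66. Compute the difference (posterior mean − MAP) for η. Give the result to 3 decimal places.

Mode = exp(μ − σ²) = exp(-0.34) = 0.712.
Mean = exp(μ + σ²/2) = exp(0.650) = 1.916.
Difference = 1.916 − 0.712 = 1.204.
The posterior is right-skewed, so the mean exceeds the mode.

1.204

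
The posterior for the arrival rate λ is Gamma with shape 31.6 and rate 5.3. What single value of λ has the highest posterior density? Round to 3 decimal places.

5.774

Mode = (α−1)/β = 30.6/5.3 = 5.774.
Mean = α/β = 31.6/5.3 = 5.962.
This is the posterior mode — the MAP estimate.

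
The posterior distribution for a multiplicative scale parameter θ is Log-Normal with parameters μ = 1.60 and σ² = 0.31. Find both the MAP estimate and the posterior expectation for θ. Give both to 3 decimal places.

MAP: 3.633. Posterior mean: 5.783.

Mode = exp(μ − σ²) = exp(1.29) = 3.633.
Mean = exp(μ + σ²/2) = exp(1.755) = 5.783.
Right-skewed posterior ⇒ mode < mean.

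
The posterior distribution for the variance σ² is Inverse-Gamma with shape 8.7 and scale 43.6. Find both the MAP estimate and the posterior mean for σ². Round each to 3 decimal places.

MAP = 4.495, posterior mean = 5.662

Mode = β/(α+1) = 43.6/9.7 = 4.495.
Mean = β/(α−1) = 43.6/7.7 = 5.662.
Mean > mode: the posterior has a right tail.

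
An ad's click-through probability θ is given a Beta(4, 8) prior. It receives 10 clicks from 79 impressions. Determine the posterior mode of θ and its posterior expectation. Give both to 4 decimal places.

posterior mode = 0.1461, posterior expectation = 0.1538

Posterior: Beta(4+10, 8+69) = Beta(14, 77).
Mode = (14−1)/(14+77−2) = 13/89 = 0.1461.
Mean = 14/(14+77) = 14/91 = 0.1538.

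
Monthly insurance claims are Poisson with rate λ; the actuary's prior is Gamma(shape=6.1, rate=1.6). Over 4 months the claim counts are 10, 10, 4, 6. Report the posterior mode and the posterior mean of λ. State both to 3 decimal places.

posterior mode = 6.268, posterior mean = 6.446

Σ counts = 30. Posterior: Gamma(shape = 6.1+30 = 36.1, rate = 1.6+4 = 5.6).
Mode = (α−1)/β = 35.1/5.6 = 6.268.
Mean = α/β = 36.1/5.6 = 6.446.
The posterior is right-skewed, so the mean exceeds the mode.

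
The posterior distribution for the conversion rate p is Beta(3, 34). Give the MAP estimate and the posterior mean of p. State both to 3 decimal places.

Mode = (3−1)/(3+34−2) = 2/35 = 0.057.
Mean = 3/(3+34) = 3/37 = 0.081.
The posterior is right-skewed, so the mean exceeds the mode.

MAP = 0.057; posterior mean = 0.081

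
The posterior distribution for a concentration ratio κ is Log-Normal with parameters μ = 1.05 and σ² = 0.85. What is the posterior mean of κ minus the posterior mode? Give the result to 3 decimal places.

Mode = exp(μ − σ²) = exp(0.20) = 1.221.
Mean = exp(μ + σ²/2) = exp(1.475) = 4.371.
Difference = 4.371 − 1.221 = 3.150.

3.150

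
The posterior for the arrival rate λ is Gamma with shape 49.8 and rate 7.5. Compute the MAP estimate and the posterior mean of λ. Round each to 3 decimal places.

λ_MAP = 6.507, E[λ|data] = 6.640

Mode = (α−1)/β = 48.8/7.5 = 6.507.
Mean = α/β = 49.8/7.5 = 6.640.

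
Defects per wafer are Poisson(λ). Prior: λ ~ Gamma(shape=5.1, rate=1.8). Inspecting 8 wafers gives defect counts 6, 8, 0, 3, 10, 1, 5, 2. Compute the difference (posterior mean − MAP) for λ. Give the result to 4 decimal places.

0.1020

Σ counts = 35. Posterior: Gamma(shape = 5.1+35 = 40.1, rate = 1.8+8 = 9.8).
Mode = (α−1)/β = 39.1/9.8 = 3.9898.
Mean = α/β = 40.1/9.8 = 4.0918.
Difference = 4.0918 − 3.9898 = 0.1020.
Right-skewed posterior ⇒ mode < mean.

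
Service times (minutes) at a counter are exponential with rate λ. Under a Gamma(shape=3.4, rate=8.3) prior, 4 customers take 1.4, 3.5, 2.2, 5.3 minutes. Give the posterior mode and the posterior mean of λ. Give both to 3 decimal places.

Σ times = 12.4. Posterior: Gamma(shape = 3.4+4 = 7.4, rate = 8.3+12.4 = 20.7).
Mode = (α−1)/β = 6.4/20.7 = 0.309.
Mean = α/β = 7.4/20.7 = 0.357.

posterior mode = 0.309, posterior mean = 0.357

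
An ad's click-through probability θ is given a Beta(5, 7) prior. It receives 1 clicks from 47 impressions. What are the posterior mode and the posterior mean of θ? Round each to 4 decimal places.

Posterior: Beta(5+1, 7+46) = Beta(6, 53).
Mode = (6−1)/(6+53−2) = 5/57 = 0.0877.
Mean = 6/(6+53) = 6/59 = 0.1017.

posterior mode = 0.0877, posterior mean = 0.1017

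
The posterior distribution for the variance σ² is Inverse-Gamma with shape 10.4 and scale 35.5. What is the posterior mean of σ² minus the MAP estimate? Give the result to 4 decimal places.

Mode = β/(α+1) = 35.5/11.4 = 3.1140.
Mean = β/(α−1) = 35.5/9.4 = 3.7766.
Difference = 3.7766 − 3.1140 = 0.6626.
The mean is pulled above the mode by the posterior's right skew.

0.6626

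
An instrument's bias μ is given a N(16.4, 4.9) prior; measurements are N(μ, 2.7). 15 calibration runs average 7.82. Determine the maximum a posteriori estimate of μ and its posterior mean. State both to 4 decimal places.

MAP = 8.1240, posterior mean = 8.1240

Posterior for μ is Normal. Precision-weighted mean: (1/4.9·16.4 + 15/2.7·7.82) / (1/4.9 + 15/2.7) = 8.1240.
A Normal posterior is symmetric, so mode = mean.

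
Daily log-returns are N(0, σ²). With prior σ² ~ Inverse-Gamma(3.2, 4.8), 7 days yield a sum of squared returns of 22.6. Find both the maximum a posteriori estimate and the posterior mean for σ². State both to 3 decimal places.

Posterior: Inverse-Gamma(shape = 3.2+7/2 = 6.7, scale = 4.8+22.6/2 = 16.1).
Mode = β/(α+1) = 16.1/7.7 = 2.091.
Mean = β/(α−1) = 16.1/5.7 = 2.825.
Right-skewed posterior ⇒ mode < mean.

maximum a posteriori estimate = 2.091, posterior mean = 2.825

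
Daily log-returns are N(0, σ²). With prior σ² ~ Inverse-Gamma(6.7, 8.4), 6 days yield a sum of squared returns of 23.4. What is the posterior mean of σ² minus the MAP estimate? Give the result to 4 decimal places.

0.4318

Posterior: Inverse-Gamma(shape = 6.7+6/2 = 9.7, scale = 8.4+23.4/2 = 20.1).
Mode = β/(α+1) = 20.1/10.7 = 1.8785.
Mean = β/(α−1) = 20.1/8.7 = 2.3103.
Difference = 2.3103 − 1.8785 = 0.4318.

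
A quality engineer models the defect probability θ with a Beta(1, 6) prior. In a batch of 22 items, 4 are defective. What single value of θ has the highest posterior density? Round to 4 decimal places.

Posterior: Beta(1+4, 6+18) = Beta(5, 24).
Mode = (5−1)/(5+24−2) = 4/27 = 0.1481.
Mean = 5/(5+24) = 5/29 = 0.1724.
This is the posterior mode — the MAP estimate.

0.1481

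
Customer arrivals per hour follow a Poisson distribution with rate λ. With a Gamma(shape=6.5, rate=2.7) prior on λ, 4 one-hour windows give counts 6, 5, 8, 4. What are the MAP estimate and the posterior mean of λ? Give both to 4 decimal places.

Σ counts = 23. Posterior: Gamma(shape = 6.5+23 = 29.5, rate = 2.7+4 = 6.7).
Mode = (α−1)/β = 28.5/6.7 = 4.2537.
Mean = α/β = 29.5/6.7 = 4.4030.
The mean is pulled above the mode by the posterior's right skew.

MAP = 4.2537; posterior mean = 4.4030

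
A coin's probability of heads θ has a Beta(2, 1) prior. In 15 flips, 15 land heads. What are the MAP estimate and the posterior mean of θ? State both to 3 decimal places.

MAP = 1.000, posterior mean = 0.944

Posterior: Beta(2+15, 1+0) = Beta(17, 1).
Since β = 1 ≤ 1 and α > 1, the Beta density is monotone increasing on [0,1]; the mode is at 1.
Mean = 17/(17+1) = 0.944.
Mode > mean: the posterior has a left tail.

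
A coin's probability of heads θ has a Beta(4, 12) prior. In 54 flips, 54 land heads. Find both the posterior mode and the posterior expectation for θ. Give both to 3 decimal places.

θ_MAP = 0.838, E[θ|data] = 0.829

Posterior: Beta(4+54, 12+0) = Beta(58, 12).
Mode = (58−1)/(58+12−2) = 57/68 = 0.838.
Mean = 58/(58+12) = 58/70 = 0.829.
The mean is pulled below the mode by the posterior's left skew.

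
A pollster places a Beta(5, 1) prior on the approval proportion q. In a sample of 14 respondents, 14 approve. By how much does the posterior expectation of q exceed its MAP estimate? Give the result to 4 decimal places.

-0.0500

Posterior: Beta(5+14, 1+0) = Beta(19, 1).
Since β = 1 ≤ 1 and α > 1, the Beta density is monotone increasing on [0,1]; the mode is at 1.
Mean = 19/(19+1) = 0.9500.
Difference = 0.9500 − 1.0000 = -0.0500.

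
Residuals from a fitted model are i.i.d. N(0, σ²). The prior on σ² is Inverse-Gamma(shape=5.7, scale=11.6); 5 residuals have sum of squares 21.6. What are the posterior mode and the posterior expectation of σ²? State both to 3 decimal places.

Posterior: Inverse-Gamma(shape = 5.7+5/2 = 8.2, scale = 11.6+21.6/2 = 22.4).
Mode = β/(α+1) = 22.4/9.2 = 2.435.
Mean = β/(α−1) = 22.4/7.2 = 3.111.

σ²_MAP = 2.435, E[σ²|data] = 3.111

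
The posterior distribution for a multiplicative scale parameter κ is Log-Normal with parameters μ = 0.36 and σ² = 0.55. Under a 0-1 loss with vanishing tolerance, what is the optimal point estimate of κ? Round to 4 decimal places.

0.8270

Mode = exp(μ − σ²) = exp(-0.19) = 0.8270.
Mean = exp(μ + σ²/2) = exp(0.635) = 1.8870.
This is the posterior mode — the MAP estimate.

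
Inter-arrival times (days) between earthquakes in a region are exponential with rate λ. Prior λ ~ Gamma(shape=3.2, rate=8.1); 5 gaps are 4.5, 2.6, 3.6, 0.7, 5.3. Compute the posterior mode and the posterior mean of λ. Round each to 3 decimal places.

Σ times = 16.7. Posterior: Gamma(shape = 3.2+5 = 8.2, rate = 8.1+16.7 = 24.8).
Mode = (α−1)/β = 7.2/24.8 = 0.290.
Mean = α/β = 8.2/24.8 = 0.331.

λ_MAP = 0.290, E[λ|data] = 0.331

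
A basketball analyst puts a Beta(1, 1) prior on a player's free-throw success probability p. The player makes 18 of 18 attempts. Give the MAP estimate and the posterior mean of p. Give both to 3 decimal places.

p_MAP = 1.000, E[p|data] = 0.950

Posterior: Beta(1+18, 1+0) = Beta(19, 1).
Since β = 1 ≤ 1 and α > 1, the Beta density is monotone increasing on [0,1]; the mode is at 1.
Mean = 19/(19+1) = 0.950.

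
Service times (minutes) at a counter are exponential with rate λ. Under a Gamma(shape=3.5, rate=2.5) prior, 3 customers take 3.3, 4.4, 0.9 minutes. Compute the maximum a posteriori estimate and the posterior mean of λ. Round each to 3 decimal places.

Σ times = 8.6. Posterior: Gamma(shape = 3.5+3 = 6.5, rate = 2.5+8.6 = 11.1).
Mode = (α−1)/β = 5.5/11.1 = 0.495.
Mean = α/β = 6.5/11.1 = 0.586.
The posterior is right-skewed, so the mean exceeds the mode.

λ_MAP = 0.495, E[λ|data] = 0.586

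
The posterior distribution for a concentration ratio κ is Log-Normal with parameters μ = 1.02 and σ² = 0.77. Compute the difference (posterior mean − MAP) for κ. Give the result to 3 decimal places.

Mode = exp(μ − σ²) = exp(0.25) = 1.284.
Mean = exp(μ + σ²/2) = exp(1.405) = 4.076.
Difference = 4.076 − 1.284 = 2.792.

2.792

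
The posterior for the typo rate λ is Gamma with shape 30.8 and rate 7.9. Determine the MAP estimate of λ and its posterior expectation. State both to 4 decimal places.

Mode = (α−1)/β = 29.8/7.9 = 3.7722.
Mean = α/β = 30.8/7.9 = 3.8987.
The posterior is right-skewed, so the mean exceeds the mode.

MAP = 3.7722; posterior mean = 3.8987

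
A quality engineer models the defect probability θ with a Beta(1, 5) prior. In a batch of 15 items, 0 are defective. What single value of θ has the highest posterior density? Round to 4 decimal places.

Posterior: Beta(1+0, 5+15) = Beta(1, 20).
Since α = 1 ≤ 1 and β > 1, the Beta density is monotone decreasing on [0,1]; the mode is at 0.
Mean = 1/(1+20) = 0.0476.
This is the posterior mode — the MAP estimate.

0.0000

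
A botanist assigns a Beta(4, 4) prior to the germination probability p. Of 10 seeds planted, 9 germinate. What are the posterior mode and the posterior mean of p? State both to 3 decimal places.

MAP = 0.750, posterior mean = 0.722

Posterior: Beta(4+9, 4+1) = Beta(13, 5).
Mode = (13−1)/(13+5−2) = 12/16 = 0.750.
Mean = 13/(13+5) = 13/18 = 0.722.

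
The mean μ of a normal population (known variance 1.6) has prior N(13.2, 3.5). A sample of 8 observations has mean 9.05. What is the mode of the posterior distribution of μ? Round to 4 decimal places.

9.2743

Posterior for μ is Normal. Precision-weighted mean: (1/3.5·13.2 + 8/1.6·9.05) / (1/3.5 + 8/1.6) = 9.2743.
A Normal posterior is symmetric, so mode = mean.
This is the posterior mode — the MAP estimate.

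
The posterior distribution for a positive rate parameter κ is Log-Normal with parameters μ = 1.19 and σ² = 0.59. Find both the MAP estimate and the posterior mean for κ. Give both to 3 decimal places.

Mode = exp(μ − σ²) = exp(0.60) = 1.822.
Mean = exp(μ + σ²/2) = exp(1.485) = 4.415.
Right-skewed posterior ⇒ mode < mean.

MAP: 1.822. Posterior mean: 4.415.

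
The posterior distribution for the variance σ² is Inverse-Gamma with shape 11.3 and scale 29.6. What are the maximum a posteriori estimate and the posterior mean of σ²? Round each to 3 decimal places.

MAP = 2.407, posterior mean = 2.874

Mode = β/(α+1) = 29.6/12.3 = 2.407.
Mean = β/(α−1) = 29.6/10.3 = 2.874.
The mean is pulled above the mode by the posterior's right skew.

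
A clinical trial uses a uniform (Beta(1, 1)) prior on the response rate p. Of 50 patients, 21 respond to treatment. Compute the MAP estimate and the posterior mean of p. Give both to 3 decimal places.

p_MAP = 0.420, E[p|data] = 0.423

Posterior: Beta(1+21, 1+29) = Beta(22, 30).
Mode = (22−1)/(22+30−2) = 21/50 = 0.420.
With a flat prior the MAP equals the MLE, 21/50.
Mean = 22/(22+30) = 22/52 = 0.423.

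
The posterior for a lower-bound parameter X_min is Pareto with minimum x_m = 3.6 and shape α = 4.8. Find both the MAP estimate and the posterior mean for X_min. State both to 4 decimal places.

MAP estimate = 3.6000, posterior mean = 4.5474

The Pareto density is strictly decreasing on [x_m, ∞), so the mode is x_m = 3.6000.
Mean = α·x_m/(α−1) = 4.8·3.6/3.8 = 4.5474.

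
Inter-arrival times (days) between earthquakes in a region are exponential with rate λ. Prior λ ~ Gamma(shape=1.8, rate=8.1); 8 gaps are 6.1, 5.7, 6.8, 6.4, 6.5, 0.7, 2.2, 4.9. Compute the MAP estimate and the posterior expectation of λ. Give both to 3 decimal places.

Σ times = 39.3. Posterior: Gamma(shape = 1.8+8 = 9.8, rate = 8.1+39.3 = 47.4).
Mode = (α−1)/β = 8.8/47.4 = 0.186.
Mean = α/β = 9.8/47.4 = 0.207.
Right-skewed posterior ⇒ mode < mean.

MAP estimate = 0.186, posterior expectation = 0.207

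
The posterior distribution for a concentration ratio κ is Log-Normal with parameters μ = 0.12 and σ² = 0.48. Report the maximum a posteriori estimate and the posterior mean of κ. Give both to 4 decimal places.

MAP: 0.6977. Posterior mean: 1.4333.

Mode = exp(μ − σ²) = exp(-0.36) = 0.6977.
Mean = exp(μ + σ²/2) = exp(0.360) = 1.4333.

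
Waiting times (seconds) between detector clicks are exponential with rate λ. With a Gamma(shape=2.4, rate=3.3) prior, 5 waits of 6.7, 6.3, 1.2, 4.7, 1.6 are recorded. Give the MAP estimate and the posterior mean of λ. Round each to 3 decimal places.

MAP = 0.269; posterior mean = 0.311

Σ times = 20.5. Posterior: Gamma(shape = 2.4+5 = 7.4, rate = 3.3+20.5 = 23.8).
Mode = (α−1)/β = 6.4/23.8 = 0.269.
Mean = α/β = 7.4/23.8 = 0.311.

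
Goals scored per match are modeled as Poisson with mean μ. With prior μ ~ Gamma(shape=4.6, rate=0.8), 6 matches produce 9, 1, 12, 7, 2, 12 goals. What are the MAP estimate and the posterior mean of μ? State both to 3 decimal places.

Σ counts = 43. Posterior: Gamma(shape = 4.6+43 = 47.6, rate = 0.8+6 = 6.8).
Mode = (α−1)/β = 46.6/6.8 = 6.853.
Mean = α/β = 47.6/6.8 = 7.000.
Right-skewed posterior ⇒ mode < mean.

μ_MAP = 6.853, E[μ|data] = 7.000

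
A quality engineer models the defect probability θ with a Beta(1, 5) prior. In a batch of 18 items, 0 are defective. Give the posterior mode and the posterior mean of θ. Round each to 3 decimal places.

θ_MAP = 0.000, E[θ|data] = 0.042

Posterior: Beta(1+0, 5+18) = Beta(1, 23).
Since α = 1 ≤ 1 and β > 1, the Beta density is monotone decreasing on [0,1]; the mode is at 0.
Mean = 1/(1+23) = 0.042.
Right-skewed posterior ⇒ mode < mean.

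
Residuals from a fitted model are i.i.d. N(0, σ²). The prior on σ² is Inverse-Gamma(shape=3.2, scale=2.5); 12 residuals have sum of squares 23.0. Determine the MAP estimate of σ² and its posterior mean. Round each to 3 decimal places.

MAP = 1.373; posterior mean = 1.707

Posterior: Inverse-Gamma(shape = 3.2+12/2 = 9.2, scale = 2.5+23.0/2 = 14.0).
Mode = β/(α+1) = 14.0/10.2 = 1.373.
Mean = β/(α−1) = 14.0/8.2 = 1.707.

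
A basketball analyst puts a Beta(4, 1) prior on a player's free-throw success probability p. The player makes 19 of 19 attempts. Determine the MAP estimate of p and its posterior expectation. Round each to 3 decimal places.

Posterior: Beta(4+19, 1+0) = Beta(23, 1).
Since β = 1 ≤ 1 and α > 1, the Beta density is monotone increasing on [0,1]; the mode is at 1.
Mean = 23/(23+1) = 0.958.

MAP = 1.000; posterior mean = 0.958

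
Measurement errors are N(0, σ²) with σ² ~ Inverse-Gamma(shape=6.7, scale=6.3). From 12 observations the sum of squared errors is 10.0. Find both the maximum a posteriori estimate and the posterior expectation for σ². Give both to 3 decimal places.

MAP = 0.825, posterior mean = 0.966

Posterior: Inverse-Gamma(shape = 6.7+12/2 = 12.7, scale = 6.3+10.0/2 = 11.3).
Mode = β/(α+1) = 11.3/13.7 = 0.825.
Mean = β/(α−1) = 11.3/11.7 = 0.966.
The mean is pulled above the mode by the posterior's right skew.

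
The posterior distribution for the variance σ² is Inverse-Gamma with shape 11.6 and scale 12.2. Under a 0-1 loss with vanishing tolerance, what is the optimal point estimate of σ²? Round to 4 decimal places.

Mode = β/(α+1) = 12.2/12.6 = 0.9683.
Mean = β/(α−1) = 12.2/10.6 = 1.1509.
This is the posterior mode — the MAP estimate.

0.9683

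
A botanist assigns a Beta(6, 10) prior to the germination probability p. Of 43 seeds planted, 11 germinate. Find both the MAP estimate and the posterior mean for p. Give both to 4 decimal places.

Posterior: Beta(6+11, 10+32) = Beta(17, 42).
Mode = (17−1)/(17+42−2) = 16/57 = 0.2807.
Mean = 17/(17+42) = 17/59 = 0.2881.

MAP estimate = 0.2807, posterior mean = 0.2881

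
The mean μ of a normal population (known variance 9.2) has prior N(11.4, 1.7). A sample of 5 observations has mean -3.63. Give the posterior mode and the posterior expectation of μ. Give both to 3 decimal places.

Posterior for μ is Normal. Precision-weighted mean: (1/1.7·11.4 + 5/9.2·-3.63) / (1/1.7 + 5/9.2) = 4.182.
A Normal posterior is symmetric, so mode = mean.

posterior mode = 4.182, posterior expectation = 4.182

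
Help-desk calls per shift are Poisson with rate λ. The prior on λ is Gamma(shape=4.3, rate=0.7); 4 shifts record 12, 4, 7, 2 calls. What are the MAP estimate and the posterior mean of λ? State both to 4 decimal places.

MAP: 6.0213. Posterior mean: 6.2340.

Σ counts = 25. Posterior: Gamma(shape = 4.3+25 = 29.3, rate = 0.7+4 = 4.7).
Mode = (α−1)/β = 28.3/4.7 = 6.0213.
Mean = α/β = 29.3/4.7 = 6.2340.
Mean > mode: the posterior has a right tail.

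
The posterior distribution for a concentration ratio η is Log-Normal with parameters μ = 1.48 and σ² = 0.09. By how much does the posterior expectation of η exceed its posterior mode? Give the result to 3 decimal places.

0.580

Mode = exp(μ − σ²) = exp(1.39) = 4.015.
Mean = exp(μ + σ²/2) = exp(1.525) = 4.595.
Difference = 4.595 − 4.015 = 0.580.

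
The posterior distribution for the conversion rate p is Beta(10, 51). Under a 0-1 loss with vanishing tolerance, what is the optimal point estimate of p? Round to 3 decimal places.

0.153

Mode = (10−1)/(10+51−2) = 9/59 = 0.153.
Mean = 10/(10+51) = 10/61 = 0.164.
This is the posterior mode — the MAP estimate.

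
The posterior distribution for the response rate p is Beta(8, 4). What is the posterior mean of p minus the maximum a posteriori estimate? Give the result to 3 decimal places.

Mode = (8−1)/(8+4−2) = 7/10 = 0.700.
Mean = 8/(8+4) = 8/12 = 0.667.
Difference = 0.667 − 0.700 = -0.033.
The posterior is left-skewed, so the mode exceeds the mean.

-0.033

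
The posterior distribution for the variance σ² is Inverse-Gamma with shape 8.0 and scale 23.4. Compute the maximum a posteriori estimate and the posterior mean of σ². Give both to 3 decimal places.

MAP: 2.600. Posterior mean: 3.343.

Mode = β/(α+1) = 23.4/9.0 = 2.600.
Mean = β/(α−1) = 23.4/7.0 = 3.343.
The posterior is right-skewed, so the mean exceeds the mode.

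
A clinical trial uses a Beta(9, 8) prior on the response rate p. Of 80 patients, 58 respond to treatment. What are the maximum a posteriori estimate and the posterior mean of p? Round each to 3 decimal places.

MAP = 0.695; posterior mean = 0.691

Posterior: Beta(9+58, 8+22) = Beta(67, 30).
Mode = (67−1)/(67+30−2) = 66/95 = 0.695.
Mean = 67/(67+30) = 67/97 = 0.691.
The mean is pulled below the mode by the posterior's left skew.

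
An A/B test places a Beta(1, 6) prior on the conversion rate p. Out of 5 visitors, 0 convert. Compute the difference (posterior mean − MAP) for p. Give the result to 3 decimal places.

Posterior: Beta(1+0, 6+5) = Beta(1, 11).
Since α = 1 ≤ 1 and β > 1, the Beta density is monotone decreasing on [0,1]; the mode is at 0.
Mean = 1/(1+11) = 0.083.
Difference = 0.083 − 0.000 = 0.083.
The mean is pulled above the mode by the posterior's right skew.

0.083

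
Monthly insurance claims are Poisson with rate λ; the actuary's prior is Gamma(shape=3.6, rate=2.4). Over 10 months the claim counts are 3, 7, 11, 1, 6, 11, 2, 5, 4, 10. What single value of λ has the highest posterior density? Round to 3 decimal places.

Σ counts = 60. Posterior: Gamma(shape = 3.6+60 = 63.6, rate = 2.4+10 = 12.4).
Mode = (α−1)/β = 62.6/12.4 = 5.048.
Mean = α/β = 63.6/12.4 = 5.129.
This is the posterior mode — the MAP estimate.

5.048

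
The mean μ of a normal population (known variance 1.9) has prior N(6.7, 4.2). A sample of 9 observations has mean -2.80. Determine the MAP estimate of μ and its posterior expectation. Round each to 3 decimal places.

MAP: -2.345. Posterior mean: -2.345.

Posterior for μ is Normal. Precision-weighted mean: (1/4.2·6.7 + 9/1.9·-2.80) / (1/4.2 + 9/1.9) = -2.345.
A Normal posterior is symmetric, so mode = mean.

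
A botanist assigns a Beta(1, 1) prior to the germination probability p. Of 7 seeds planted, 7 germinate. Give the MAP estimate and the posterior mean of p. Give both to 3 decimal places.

Posterior: Beta(1+7, 1+0) = Beta(8, 1).
Since β = 1 ≤ 1 and α > 1, the Beta density is monotone increasing on [0,1]; the mode is at 1.
Mean = 8/(8+1) = 0.889.
The mean is pulled below the mode by the posterior's left skew.

p_MAP = 1.000, E[p|data] = 0.889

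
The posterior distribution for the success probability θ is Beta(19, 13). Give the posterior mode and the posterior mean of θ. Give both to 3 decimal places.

Mode = (19−1)/(19+13−2) = 18/30 = 0.600.
Mean = 19/(19+13) = 19/32 = 0.594.

posterior mode = 0.600, posterior mean = 0.594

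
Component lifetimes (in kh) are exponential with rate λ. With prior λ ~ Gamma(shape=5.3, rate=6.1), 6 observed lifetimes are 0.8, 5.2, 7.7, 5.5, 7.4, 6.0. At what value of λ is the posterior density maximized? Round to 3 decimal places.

0.266

Σ times = 32.6. Posterior: Gamma(shape = 5.3+6 = 11.3, rate = 6.1+32.6 = 38.7).
Mode = (α−1)/β = 10.3/38.7 = 0.266.
Mean = α/β = 11.3/38.7 = 0.292.
This is the posterior mode — the MAP estimate.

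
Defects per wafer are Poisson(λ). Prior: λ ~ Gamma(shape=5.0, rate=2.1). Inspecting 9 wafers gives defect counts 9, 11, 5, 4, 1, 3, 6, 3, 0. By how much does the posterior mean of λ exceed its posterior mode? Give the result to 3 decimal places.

0.090

Σ counts = 42. Posterior: Gamma(shape = 5.0+42 = 47.0, rate = 2.1+9 = 11.1).
Mode = (α−1)/β = 46.0/11.1 = 4.144.
Mean = α/β = 47.0/11.1 = 4.234.
Difference = 4.234 − 4.144 = 0.090.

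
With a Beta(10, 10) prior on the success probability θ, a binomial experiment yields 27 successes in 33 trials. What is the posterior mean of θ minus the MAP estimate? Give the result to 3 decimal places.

Posterior: Beta(10+27, 10+6) = Beta(37, 16).
Mode = (37−1)/(37+16−2) = 36/51 = 0.706.
Mean = 37/(37+16) = 37/53 = 0.698.
Difference = 0.698 − 0.706 = -0.008.
The mean is pulled below the mode by the posterior's left skew.

-0.008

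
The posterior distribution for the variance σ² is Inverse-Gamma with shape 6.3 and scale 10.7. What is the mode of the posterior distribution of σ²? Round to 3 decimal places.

1.466

Mode = β/(α+1) = 10.7/7.3 = 1.466.
Mean = β/(α−1) = 10.7/5.3 = 2.019.
This is the posterior mode — the MAP estimate.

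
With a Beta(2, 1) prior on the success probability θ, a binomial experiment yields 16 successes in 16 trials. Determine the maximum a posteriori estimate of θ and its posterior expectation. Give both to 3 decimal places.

Posterior: Beta(2+16, 1+0) = Beta(18, 1).
Since β = 1 ≤ 1 and α > 1, the Beta density is monotone increasing on [0,1]; the mode is at 1.
Mean = 18/(18+1) = 0.947.

MAP: 1.000. Posterior mean: 0.947.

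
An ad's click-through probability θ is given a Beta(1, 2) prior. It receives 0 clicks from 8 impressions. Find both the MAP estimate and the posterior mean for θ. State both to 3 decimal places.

MAP estimate = 0.000, posterior mean = 0.091

Posterior: Beta(1+0, 2+8) = Beta(1, 10).
Since α = 1 ≤ 1 and β > 1, the Beta density is monotone decreasing on [0,1]; the mode is at 0.
Mean = 1/(1+10) = 0.091.
The posterior is right-skewed, so the mean exceeds the mode.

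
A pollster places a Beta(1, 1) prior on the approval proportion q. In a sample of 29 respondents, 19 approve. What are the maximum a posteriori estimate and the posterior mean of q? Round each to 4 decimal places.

q_MAP = 0.6552, E[q|data] = 0.6452

Posterior: Beta(1+19, 1+10) = Beta(20, 11).
Mode = (20−1)/(20+11−2) = 19/29 = 0.6552.
Mean = 20/(20+11) = 20/31 = 0.6452.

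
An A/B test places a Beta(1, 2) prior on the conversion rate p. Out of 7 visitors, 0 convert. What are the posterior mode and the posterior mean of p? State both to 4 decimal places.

Posterior: Beta(1+0, 2+7) = Beta(1, 9).
Since α = 1 ≤ 1 and β > 1, the Beta density is monotone decreasing on [0,1]; the mode is at 0.
Mean = 1/(1+9) = 0.1000.
Mean > mode: the posterior has a right tail.

MAP: 0.0000. Posterior mean: 0.1000.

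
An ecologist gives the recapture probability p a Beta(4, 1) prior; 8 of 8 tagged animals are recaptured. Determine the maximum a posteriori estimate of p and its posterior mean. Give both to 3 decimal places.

Posterior: Beta(4+8, 1+0) = Beta(12, 1).
Since β = 1 ≤ 1 and α > 1, the Beta density is monotone increasing on [0,1]; the mode is at 1.
Mean = 12/(12+1) = 0.923.

MAP = 1.000; posterior mean = 0.923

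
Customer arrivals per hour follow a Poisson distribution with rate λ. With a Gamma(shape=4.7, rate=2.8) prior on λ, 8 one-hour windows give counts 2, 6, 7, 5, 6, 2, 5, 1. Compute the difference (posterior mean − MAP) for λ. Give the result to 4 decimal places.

0.0926

Σ counts = 34. Posterior: Gamma(shape = 4.7+34 = 38.7, rate = 2.8+8 = 10.8).
Mode = (α−1)/β = 37.7/10.8 = 3.4907.
Mean = α/β = 38.7/10.8 = 3.5833.
Difference = 3.5833 − 3.4907 = 0.0926.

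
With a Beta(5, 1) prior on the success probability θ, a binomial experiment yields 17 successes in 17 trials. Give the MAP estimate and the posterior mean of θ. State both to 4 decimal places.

Posterior: Beta(5+17, 1+0) = Beta(22, 1).
Since β = 1 ≤ 1 and α > 1, the Beta density is monotone increasing on [0,1]; the mode is at 1.
Mean = 22/(22+1) = 0.9565.
The posterior is left-skewed, so the mode exceeds the mean.

MAP: 1.0000. Posterior mean: 0.9565.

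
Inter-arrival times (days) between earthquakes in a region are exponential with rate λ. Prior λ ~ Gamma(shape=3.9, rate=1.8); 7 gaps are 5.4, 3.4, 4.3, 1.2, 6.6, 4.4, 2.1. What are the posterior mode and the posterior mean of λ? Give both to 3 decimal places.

posterior mode = 0.339, posterior mean = 0.373

Σ times = 27.4. Posterior: Gamma(shape = 3.9+7 = 10.9, rate = 1.8+27.4 = 29.2).
Mode = (α−1)/β = 9.9/29.2 = 0.339.
Mean = α/β = 10.9/29.2 = 0.373.
The mean is pulled above the mode by the posterior's right skew.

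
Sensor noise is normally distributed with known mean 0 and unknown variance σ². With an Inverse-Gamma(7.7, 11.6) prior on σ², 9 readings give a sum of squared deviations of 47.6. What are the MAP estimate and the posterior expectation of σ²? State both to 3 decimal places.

Posterior: Inverse-Gamma(shape = 7.7+9/2 = 12.2, scale = 11.6+47.6/2 = 35.4).
Mode = β/(α+1) = 35.4/13.2 = 2.682.
Mean = β/(α−1) = 35.4/11.2 = 3.161.

MAP estimate = 2.682, posterior expectation = 3.161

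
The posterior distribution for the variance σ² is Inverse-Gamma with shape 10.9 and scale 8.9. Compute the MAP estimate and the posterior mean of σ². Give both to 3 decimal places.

Mode = β/(α+1) = 8.9/11.9 = 0.748.
Mean = β/(α−1) = 8.9/9.9 = 0.899.
The posterior is right-skewed, so the mean exceeds the mode.

MAP = 0.748, posterior mean = 0.899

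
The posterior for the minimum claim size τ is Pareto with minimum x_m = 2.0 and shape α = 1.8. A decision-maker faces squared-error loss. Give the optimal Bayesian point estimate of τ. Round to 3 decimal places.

The Pareto density is strictly decreasing on [x_m, ∞), so the mode is x_m = 2.000.
Mean = α·x_m/(α−1) = 1.8·2.0/0.8 = 4.500.
Squared-error loss ⇒ the optimal estimator is the posterior mean.

4.500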